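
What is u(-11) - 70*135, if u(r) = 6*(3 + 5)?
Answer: -9402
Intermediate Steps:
u(r) = 48 (u(r) = 6*8 = 48)
u(-11) - 70*135 = 48 - 70*135 = 48 - 9450 = -9402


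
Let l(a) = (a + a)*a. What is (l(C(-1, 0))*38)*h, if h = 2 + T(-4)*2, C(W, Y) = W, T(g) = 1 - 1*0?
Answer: 304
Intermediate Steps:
T(g) = 1 (T(g) = 1 + 0 = 1)
l(a) = 2*a² (l(a) = (2*a)*a = 2*a²)
h = 4 (h = 2 + 1*2 = 2 + 2 = 4)
(l(C(-1, 0))*38)*h = ((2*(-1)²)*38)*4 = ((2*1)*38)*4 = (2*38)*4 = 76*4 = 304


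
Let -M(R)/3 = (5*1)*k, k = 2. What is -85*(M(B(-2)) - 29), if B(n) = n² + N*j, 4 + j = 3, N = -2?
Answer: 5015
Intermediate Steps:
j = -1 (j = -4 + 3 = -1)
B(n) = 2 + n² (B(n) = n² - 2*(-1) = n² + 2 = 2 + n²)
M(R) = -30 (M(R) = -3*5*1*2 = -15*2 = -3*10 = -30)
-85*(M(B(-2)) - 29) = -85*(-30 - 29) = -85*(-59) = 5015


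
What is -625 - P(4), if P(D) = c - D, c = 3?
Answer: -624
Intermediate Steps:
P(D) = 3 - D
-625 - P(4) = -625 - (3 - 1*4) = -625 - (3 - 4) = -625 - 1*(-1) = -625 + 1 = -624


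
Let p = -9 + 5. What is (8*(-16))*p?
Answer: 512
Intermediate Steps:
p = -4
(8*(-16))*p = (8*(-16))*(-4) = -128*(-4) = 512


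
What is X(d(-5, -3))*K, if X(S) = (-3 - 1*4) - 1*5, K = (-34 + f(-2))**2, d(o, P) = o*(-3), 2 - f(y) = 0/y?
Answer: -12288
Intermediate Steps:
f(y) = 2 (f(y) = 2 - 0/y = 2 - 1*0 = 2 + 0 = 2)
d(o, P) = -3*o
K = 1024 (K = (-34 + 2)**2 = (-32)**2 = 1024)
X(S) = -12 (X(S) = (-3 - 4) - 5 = -7 - 5 = -12)
X(d(-5, -3))*K = -12*1024 = -12288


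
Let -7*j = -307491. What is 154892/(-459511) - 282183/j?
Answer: -318430414521/47098498967 ≈ -6.7609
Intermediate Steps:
j = 307491/7 (j = -⅐*(-307491) = 307491/7 ≈ 43927.)
154892/(-459511) - 282183/j = 154892/(-459511) - 282183/307491/7 = 154892*(-1/459511) - 282183*7/307491 = -154892/459511 - 658427/102497 = -318430414521/47098498967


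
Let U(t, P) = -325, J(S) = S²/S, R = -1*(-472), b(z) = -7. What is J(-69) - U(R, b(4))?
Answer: 256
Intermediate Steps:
R = 472
J(S) = S
J(-69) - U(R, b(4)) = -69 - 1*(-325) = -69 + 325 = 256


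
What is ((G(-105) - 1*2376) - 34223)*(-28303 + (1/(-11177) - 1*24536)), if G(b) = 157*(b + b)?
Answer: 41086164651776/11177 ≈ 3.6760e+9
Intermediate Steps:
G(b) = 314*b (G(b) = 157*(2*b) = 314*b)
((G(-105) - 1*2376) - 34223)*(-28303 + (1/(-11177) - 1*24536)) = ((314*(-105) - 1*2376) - 34223)*(-28303 + (1/(-11177) - 1*24536)) = ((-32970 - 2376) - 34223)*(-28303 + (-1/11177 - 24536)) = (-35346 - 34223)*(-28303 - 274238873/11177) = -69569*(-590581504/11177) = 41086164651776/11177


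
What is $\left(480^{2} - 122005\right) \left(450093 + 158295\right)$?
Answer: $65946217260$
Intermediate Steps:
$\left(480^{2} - 122005\right) \left(450093 + 158295\right) = \left(230400 - 122005\right) 608388 = 108395 \cdot 608388 = 65946217260$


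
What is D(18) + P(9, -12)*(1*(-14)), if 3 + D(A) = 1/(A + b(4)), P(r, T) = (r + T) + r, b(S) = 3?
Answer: -1826/21 ≈ -86.952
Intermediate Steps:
P(r, T) = T + 2*r (P(r, T) = (T + r) + r = T + 2*r)
D(A) = -3 + 1/(3 + A) (D(A) = -3 + 1/(A + 3) = -3 + 1/(3 + A))
D(18) + P(9, -12)*(1*(-14)) = (-8 - 3*18)/(3 + 18) + (-12 + 2*9)*(1*(-14)) = (-8 - 54)/21 + (-12 + 18)*(-14) = (1/21)*(-62) + 6*(-14) = -62/21 - 84 = -1826/21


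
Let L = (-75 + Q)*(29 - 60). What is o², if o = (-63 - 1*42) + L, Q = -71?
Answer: 19545241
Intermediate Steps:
L = 4526 (L = (-75 - 71)*(29 - 60) = -146*(-31) = 4526)
o = 4421 (o = (-63 - 1*42) + 4526 = (-63 - 42) + 4526 = -105 + 4526 = 4421)
o² = 4421² = 19545241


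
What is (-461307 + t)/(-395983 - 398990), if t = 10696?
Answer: 450611/794973 ≈ 0.56683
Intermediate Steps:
(-461307 + t)/(-395983 - 398990) = (-461307 + 10696)/(-395983 - 398990) = -450611/(-794973) = -450611*(-1/794973) = 450611/794973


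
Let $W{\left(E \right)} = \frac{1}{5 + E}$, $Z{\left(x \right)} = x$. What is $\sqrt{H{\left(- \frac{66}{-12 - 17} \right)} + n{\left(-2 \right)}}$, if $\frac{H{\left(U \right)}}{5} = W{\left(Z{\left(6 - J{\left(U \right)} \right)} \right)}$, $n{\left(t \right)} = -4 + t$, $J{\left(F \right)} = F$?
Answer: $\frac{i \sqrt{347369}}{253} \approx 2.3296 i$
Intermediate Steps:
$H{\left(U \right)} = \frac{5}{11 - U}$ ($H{\left(U \right)} = \frac{5}{5 - \left(-6 + U\right)} = \frac{5}{11 - U}$)
$\sqrt{H{\left(- \frac{66}{-12 - 17} \right)} + n{\left(-2 \right)}} = \sqrt{- \frac{5}{-11 - \frac{66}{-12 - 17}} - 6} = \sqrt{- \frac{5}{-11 - \frac{66}{-29}} - 6} = \sqrt{- \frac{5}{-11 - - \frac{66}{29}} - 6} = \sqrt{- \frac{5}{-11 + \frac{66}{29}} - 6} = \sqrt{- \frac{5}{- \frac{253}{29}} - 6} = \sqrt{\left(-5\right) \left(- \frac{29}{253}\right) - 6} = \sqrt{\frac{145}{253} - 6} = \sqrt{- \frac{1373}{253}} = \frac{i \sqrt{347369}}{253}$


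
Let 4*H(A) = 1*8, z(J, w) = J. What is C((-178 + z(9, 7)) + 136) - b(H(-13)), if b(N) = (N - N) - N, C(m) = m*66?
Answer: -2176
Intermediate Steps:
C(m) = 66*m
H(A) = 2 (H(A) = (1*8)/4 = (¼)*8 = 2)
b(N) = -N (b(N) = 0 - N = -N)
C((-178 + z(9, 7)) + 136) - b(H(-13)) = 66*((-178 + 9) + 136) - (-1)*2 = 66*(-169 + 136) - 1*(-2) = 66*(-33) + 2 = -2178 + 2 = -2176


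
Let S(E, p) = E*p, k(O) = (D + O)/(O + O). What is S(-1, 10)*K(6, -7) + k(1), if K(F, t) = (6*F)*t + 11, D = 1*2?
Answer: 4823/2 ≈ 2411.5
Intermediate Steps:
D = 2
K(F, t) = 11 + 6*F*t (K(F, t) = 6*F*t + 11 = 11 + 6*F*t)
k(O) = (2 + O)/(2*O) (k(O) = (2 + O)/(O + O) = (2 + O)/((2*O)) = (2 + O)*(1/(2*O)) = (2 + O)/(2*O))
S(-1, 10)*K(6, -7) + k(1) = (-1*10)*(11 + 6*6*(-7)) + (½)*(2 + 1)/1 = -10*(11 - 252) + (½)*1*3 = -10*(-241) + 3/2 = 2410 + 3/2 = 4823/2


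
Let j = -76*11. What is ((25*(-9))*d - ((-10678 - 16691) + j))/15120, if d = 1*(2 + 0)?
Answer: 793/432 ≈ 1.8356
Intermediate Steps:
j = -836
d = 2 (d = 1*2 = 2)
((25*(-9))*d - ((-10678 - 16691) + j))/15120 = ((25*(-9))*2 - ((-10678 - 16691) - 836))/15120 = (-225*2 - (-27369 - 836))*(1/15120) = (-450 - 1*(-28205))*(1/15120) = (-450 + 28205)*(1/15120) = 27755*(1/15120) = 793/432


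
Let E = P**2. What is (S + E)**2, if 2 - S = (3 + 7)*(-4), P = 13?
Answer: 44521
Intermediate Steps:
S = 42 (S = 2 - (3 + 7)*(-4) = 2 - 10*(-4) = 2 - 1*(-40) = 2 + 40 = 42)
E = 169 (E = 13**2 = 169)
(S + E)**2 = (42 + 169)**2 = 211**2 = 44521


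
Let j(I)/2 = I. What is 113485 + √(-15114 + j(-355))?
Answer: 113485 + 4*I*√989 ≈ 1.1349e+5 + 125.79*I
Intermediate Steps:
j(I) = 2*I
113485 + √(-15114 + j(-355)) = 113485 + √(-15114 + 2*(-355)) = 113485 + √(-15114 - 710) = 113485 + √(-15824) = 113485 + 4*I*√989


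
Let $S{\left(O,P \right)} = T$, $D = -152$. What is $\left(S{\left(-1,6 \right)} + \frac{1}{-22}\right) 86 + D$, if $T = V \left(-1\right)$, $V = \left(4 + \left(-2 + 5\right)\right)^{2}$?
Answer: $- \frac{48069}{11} \approx -4369.9$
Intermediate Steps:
$V = 49$ ($V = \left(4 + 3\right)^{2} = 7^{2} = 49$)
$T = -49$ ($T = 49 \left(-1\right) = -49$)
$S{\left(O,P \right)} = -49$
$\left(S{\left(-1,6 \right)} + \frac{1}{-22}\right) 86 + D = \left(-49 + \frac{1}{-22}\right) 86 - 152 = \left(-49 - \frac{1}{22}\right) 86 - 152 = \left(- \frac{1079}{22}\right) 86 - 152 = - \frac{46397}{11} - 152 = - \frac{48069}{11}$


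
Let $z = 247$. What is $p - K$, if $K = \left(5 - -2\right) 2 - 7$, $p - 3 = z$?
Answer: $243$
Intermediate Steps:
$p = 250$ ($p = 3 + 247 = 250$)
$K = 7$ ($K = \left(5 + 2\right) 2 - 7 = 7 \cdot 2 - 7 = 14 - 7 = 7$)
$p - K = 250 - 7 = 243$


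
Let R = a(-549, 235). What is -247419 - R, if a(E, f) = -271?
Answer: -247148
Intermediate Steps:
R = -271
-247419 - R = -247419 - 1*(-271) = -247419 + 271 = -247148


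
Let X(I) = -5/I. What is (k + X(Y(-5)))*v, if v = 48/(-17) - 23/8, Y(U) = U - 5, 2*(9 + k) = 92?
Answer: -58125/272 ≈ -213.69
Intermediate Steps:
k = 37 (k = -9 + (1/2)*92 = -9 + 46 = 37)
Y(U) = -5 + U
v = -775/136 (v = 48*(-1/17) - 23*1/8 = -48/17 - 23/8 = -775/136 ≈ -5.6985)
(k + X(Y(-5)))*v = (37 - 5/(-5 - 5))*(-775/136) = (37 - 5/(-10))*(-775/136) = (37 - 5*(-1/10))*(-775/136) = (37 + 1/2)*(-775/136) = (75/2)*(-775/136) = -58125/272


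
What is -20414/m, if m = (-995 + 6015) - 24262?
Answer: 10207/9621 ≈ 1.0609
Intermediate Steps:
m = -19242 (m = 5020 - 24262 = -19242)
-20414/m = -20414/(-19242) = -20414*(-1/19242) = 10207/9621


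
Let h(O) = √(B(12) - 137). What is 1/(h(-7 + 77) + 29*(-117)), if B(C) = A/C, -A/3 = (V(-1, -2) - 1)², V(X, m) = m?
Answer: -13572/46050353 - 2*I*√557/46050353 ≈ -0.00029472 - 1.025e-6*I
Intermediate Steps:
A = -27 (A = -3*(-2 - 1)² = -3*(-3)² = -3*9 = -27)
B(C) = -27/C
h(O) = I*√557/2 (h(O) = √(-27/12 - 137) = √(-27*1/12 - 137) = √(-9/4 - 137) = √(-557/4) = I*√557/2)
1/(h(-7 + 77) + 29*(-117)) = 1/(I*√557/2 + 29*(-117)) = 1/(I*√557/2 - 3393) = 1/(-3393 + I*√557/2)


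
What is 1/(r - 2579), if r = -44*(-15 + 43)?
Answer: -1/3811 ≈ -0.00026240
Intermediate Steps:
r = -1232 (r = -44*28 = -1232)
1/(r - 2579) = 1/(-1232 - 2579) = 1/(-3811) = -1/3811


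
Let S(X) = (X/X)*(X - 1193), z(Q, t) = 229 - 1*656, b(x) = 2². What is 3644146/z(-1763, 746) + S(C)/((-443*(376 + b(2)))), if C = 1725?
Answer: -8071786379/945805 ≈ -8534.3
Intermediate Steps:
b(x) = 4
z(Q, t) = -427 (z(Q, t) = 229 - 656 = -427)
S(X) = -1193 + X (S(X) = 1*(-1193 + X) = -1193 + X)
3644146/z(-1763, 746) + S(C)/((-443*(376 + b(2)))) = 3644146/(-427) + (-1193 + 1725)/((-443*(376 + 4))) = 3644146*(-1/427) + 532/((-443*380)) = -3644146/427 + 532/(-168340) = -3644146/427 + 532*(-1/168340) = -3644146/427 - 7/2215 = -8071786379/945805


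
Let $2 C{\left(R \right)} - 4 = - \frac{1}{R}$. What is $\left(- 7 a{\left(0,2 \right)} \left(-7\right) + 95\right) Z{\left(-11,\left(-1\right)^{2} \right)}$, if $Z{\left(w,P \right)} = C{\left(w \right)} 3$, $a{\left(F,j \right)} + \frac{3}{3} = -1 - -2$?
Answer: $\frac{12825}{22} \approx 582.95$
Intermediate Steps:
$C{\left(R \right)} = 2 - \frac{1}{2 R}$ ($C{\left(R \right)} = 2 + \frac{\left(-1\right) \frac{1}{R}}{2} = 2 - \frac{1}{2 R}$)
$a{\left(F,j \right)} = 0$ ($a{\left(F,j \right)} = -1 - -1 = -1 + \left(-1 + 2\right) = -1 + 1 = 0$)
$Z{\left(w,P \right)} = 6 - \frac{3}{2 w}$ ($Z{\left(w,P \right)} = \left(2 - \frac{1}{2 w}\right) 3 = 6 - \frac{3}{2 w}$)
$\left(- 7 a{\left(0,2 \right)} \left(-7\right) + 95\right) Z{\left(-11,\left(-1\right)^{2} \right)} = \left(\left(-7\right) 0 \left(-7\right) + 95\right) \left(6 - \frac{3}{2 \left(-11\right)}\right) = \left(0 \left(-7\right) + 95\right) \left(6 - - \frac{3}{22}\right) = \left(0 + 95\right) \left(6 + \frac{3}{22}\right) = 95 \cdot \frac{135}{22} = \frac{12825}{22}$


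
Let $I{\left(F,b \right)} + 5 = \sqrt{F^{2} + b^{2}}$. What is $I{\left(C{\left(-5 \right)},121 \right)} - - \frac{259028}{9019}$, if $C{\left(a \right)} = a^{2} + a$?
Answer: $\frac{7377}{311} + 13 \sqrt{89} \approx 146.36$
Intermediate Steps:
$C{\left(a \right)} = a + a^{2}$
$I{\left(F,b \right)} = -5 + \sqrt{F^{2} + b^{2}}$
$I{\left(C{\left(-5 \right)},121 \right)} - - \frac{259028}{9019} = \left(-5 + \sqrt{\left(- 5 \left(1 - 5\right)\right)^{2} + 121^{2}}\right) - - \frac{259028}{9019} = \left(-5 + \sqrt{\left(\left(-5\right) \left(-4\right)\right)^{2} + 14641}\right) - \left(-259028\right) \frac{1}{9019} = \left(-5 + \sqrt{20^{2} + 14641}\right) - - \frac{8932}{311} = \left(-5 + \sqrt{400 + 14641}\right) + \frac{8932}{311} = \left(-5 + \sqrt{15041}\right) + \frac{8932}{311} = \left(-5 + 13 \sqrt{89}\right) + \frac{8932}{311} = \frac{7377}{311} + 13 \sqrt{89}$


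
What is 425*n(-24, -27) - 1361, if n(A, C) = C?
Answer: -12836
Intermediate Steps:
425*n(-24, -27) - 1361 = 425*(-27) - 1361 = -11475 - 1361 = -12836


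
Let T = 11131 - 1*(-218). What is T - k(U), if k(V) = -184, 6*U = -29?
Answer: 11533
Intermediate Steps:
U = -29/6 (U = (⅙)*(-29) = -29/6 ≈ -4.8333)
T = 11349 (T = 11131 + 218 = 11349)
T - k(U) = 11349 - 1*(-184) = 11349 + 184 = 11533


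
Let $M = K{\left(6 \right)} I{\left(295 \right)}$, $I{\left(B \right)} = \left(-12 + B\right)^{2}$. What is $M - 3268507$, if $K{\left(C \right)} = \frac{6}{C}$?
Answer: $-3188418$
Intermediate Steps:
$M = 80089$ ($M = \frac{6}{6} \left(-12 + 295\right)^{2} = 6 \cdot \frac{1}{6} \cdot 283^{2} = 1 \cdot 80089 = 80089$)
$M - 3268507 = 80089 - 3268507 = -3188418$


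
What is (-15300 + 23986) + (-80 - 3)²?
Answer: 15575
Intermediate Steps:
(-15300 + 23986) + (-80 - 3)² = 8686 + (-83)² = 8686 + 6889 = 15575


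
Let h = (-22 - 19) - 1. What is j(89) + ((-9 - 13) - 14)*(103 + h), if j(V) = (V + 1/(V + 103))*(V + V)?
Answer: 1310105/96 ≈ 13647.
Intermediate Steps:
j(V) = 2*V*(V + 1/(103 + V)) (j(V) = (V + 1/(103 + V))*(2*V) = 2*V*(V + 1/(103 + V)))
h = -42 (h = -41 - 1 = -42)
j(89) + ((-9 - 13) - 14)*(103 + h) = 2*89*(1 + 89² + 103*89)/(103 + 89) + ((-9 - 13) - 14)*(103 - 42) = 2*89*(1 + 7921 + 9167)/192 + (-22 - 14)*61 = 2*89*(1/192)*17089 - 36*61 = 1520921/96 - 2196 = 1310105/96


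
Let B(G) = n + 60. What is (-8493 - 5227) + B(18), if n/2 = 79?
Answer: -13502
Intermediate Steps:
n = 158 (n = 2*79 = 158)
B(G) = 218 (B(G) = 158 + 60 = 218)
(-8493 - 5227) + B(18) = (-8493 - 5227) + 218 = -13720 + 218 = -13502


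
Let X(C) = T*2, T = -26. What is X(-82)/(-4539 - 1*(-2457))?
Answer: 26/1041 ≈ 0.024976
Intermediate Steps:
X(C) = -52 (X(C) = -26*2 = -52)
X(-82)/(-4539 - 1*(-2457)) = -52/(-4539 - 1*(-2457)) = -52/(-4539 + 2457) = -52/(-2082) = -52*(-1/2082) = 26/1041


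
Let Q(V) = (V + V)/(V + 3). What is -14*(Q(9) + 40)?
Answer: -581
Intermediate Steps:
Q(V) = 2*V/(3 + V) (Q(V) = (2*V)/(3 + V) = 2*V/(3 + V))
-14*(Q(9) + 40) = -14*(2*9/(3 + 9) + 40) = -14*(2*9/12 + 40) = -14*(2*9*(1/12) + 40) = -14*(3/2 + 40) = -14*83/2 = -581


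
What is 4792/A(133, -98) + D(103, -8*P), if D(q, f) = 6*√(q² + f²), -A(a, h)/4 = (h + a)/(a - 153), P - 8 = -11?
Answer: 4792/7 + 6*√11185 ≈ 1319.1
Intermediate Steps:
P = -3 (P = 8 - 11 = -3)
A(a, h) = -4*(a + h)/(-153 + a) (A(a, h) = -4*(h + a)/(a - 153) = -4*(a + h)/(-153 + a))
D(q, f) = 6*√(f² + q²)
4792/A(133, -98) + D(103, -8*P) = 4792/((4*(-1*133 - 1*(-98))/(-153 + 133))) + 6*√((-8*(-3))² + 103²) = 4792/((4*(-133 + 98)/(-20))) + 6*√(24² + 10609) = 4792/((4*(-1/20)*(-35))) + 6*√(576 + 10609) = 4792/7 + 6*√11185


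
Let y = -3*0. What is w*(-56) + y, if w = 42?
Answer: -2352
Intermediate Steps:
y = 0
w*(-56) + y = 42*(-56) + 0 = -2352 + 0 = -2352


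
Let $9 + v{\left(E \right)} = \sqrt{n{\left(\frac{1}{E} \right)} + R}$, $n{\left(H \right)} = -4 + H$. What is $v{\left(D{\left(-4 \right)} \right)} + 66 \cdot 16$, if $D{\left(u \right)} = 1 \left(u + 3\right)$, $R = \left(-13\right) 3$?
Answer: $1047 + 2 i \sqrt{11} \approx 1047.0 + 6.6332 i$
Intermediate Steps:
$R = -39$
$D{\left(u \right)} = 3 + u$ ($D{\left(u \right)} = 1 \left(3 + u\right) = 3 + u$)
$v{\left(E \right)} = -9 + \sqrt{-43 + \frac{1}{E}}$ ($v{\left(E \right)} = -9 + \sqrt{\left(-4 + \frac{1}{E}\right) - 39} = -9 + \sqrt{-43 + \frac{1}{E}}$)
$v{\left(D{\left(-4 \right)} \right)} + 66 \cdot 16 = \left(-9 + \sqrt{-43 + \frac{1}{3 - 4}}\right) + 66 \cdot 16 = \left(-9 + \sqrt{-43 + \frac{1}{-1}}\right) + 1056 = \left(-9 + \sqrt{-43 - 1}\right) + 1056 = \left(-9 + \sqrt{-44}\right) + 1056 = \left(-9 + 2 i \sqrt{11}\right) + 1056 = 1047 + 2 i \sqrt{11}$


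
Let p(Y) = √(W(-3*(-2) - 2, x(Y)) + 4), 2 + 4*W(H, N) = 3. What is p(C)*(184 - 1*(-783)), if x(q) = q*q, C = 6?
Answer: 967*√17/2 ≈ 1993.5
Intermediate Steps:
x(q) = q²
W(H, N) = ¼ (W(H, N) = -½ + (¼)*3 = -½ + ¾ = ¼)
p(Y) = √17/2 (p(Y) = √(¼ + 4) = √(17/4) = √17/2)
p(C)*(184 - 1*(-783)) = (√17/2)*(184 - 1*(-783)) = (√17/2)*(184 + 783) = (√17/2)*967 = 967*√17/2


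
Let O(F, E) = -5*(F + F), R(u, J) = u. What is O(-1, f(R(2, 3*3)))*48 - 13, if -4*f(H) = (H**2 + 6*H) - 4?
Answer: 467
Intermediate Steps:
f(H) = 1 - 3*H/2 - H**2/4 (f(H) = -((H**2 + 6*H) - 4)/4 = -(-4 + H**2 + 6*H)/4 = 1 - 3*H/2 - H**2/4)
O(F, E) = -10*F
O(-1, f(R(2, 3*3)))*48 - 13 = -10*(-1)*48 - 13 = 10*48 - 13 = 480 - 13 = 467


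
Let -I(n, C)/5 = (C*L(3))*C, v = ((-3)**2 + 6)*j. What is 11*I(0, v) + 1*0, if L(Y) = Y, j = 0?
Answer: 0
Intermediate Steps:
v = 0 (v = ((-3)**2 + 6)*0 = (9 + 6)*0 = 15*0 = 0)
I(n, C) = -15*C**2 (I(n, C) = -5*C*3*C = -5*3*C*C = -15*C**2)
11*I(0, v) + 1*0 = 11*(-15*0**2) + 1*0 = 11*(-15*0) + 0 = 11*0 + 0 = 0 + 0 = 0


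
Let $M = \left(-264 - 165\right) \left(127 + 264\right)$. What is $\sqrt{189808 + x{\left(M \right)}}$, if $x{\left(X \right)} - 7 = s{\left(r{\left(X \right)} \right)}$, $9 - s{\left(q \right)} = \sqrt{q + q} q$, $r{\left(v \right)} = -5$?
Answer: $\sqrt{189824 + 5 i \sqrt{10}} \approx 435.69 + 0.018 i$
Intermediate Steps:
$M = -167739$ ($M = \left(-429\right) 391 = -167739$)
$s{\left(q \right)} = 9 - \sqrt{2} q^{\frac{3}{2}}$ ($s{\left(q \right)} = 9 - \sqrt{q + q} q = 9 - \sqrt{2 q} q = 9 - \sqrt{2} \sqrt{q} q = 9 - \sqrt{2} q^{\frac{3}{2}}$)
$x{\left(X \right)} = 16 + 5 i \sqrt{10}$ ($x{\left(X \right)} = 7 + \left(9 - \sqrt{2} \left(-5\right)^{\frac{3}{2}}\right) = 7 + \left(9 - \sqrt{2} \left(- 5 i \sqrt{5}\right)\right) = 7 + \left(9 + 5 i \sqrt{10}\right) = 16 + 5 i \sqrt{10}$)
$\sqrt{189808 + x{\left(M \right)}} = \sqrt{189808 + \left(16 + 5 i \sqrt{10}\right)} = \sqrt{189824 + 5 i \sqrt{10}}$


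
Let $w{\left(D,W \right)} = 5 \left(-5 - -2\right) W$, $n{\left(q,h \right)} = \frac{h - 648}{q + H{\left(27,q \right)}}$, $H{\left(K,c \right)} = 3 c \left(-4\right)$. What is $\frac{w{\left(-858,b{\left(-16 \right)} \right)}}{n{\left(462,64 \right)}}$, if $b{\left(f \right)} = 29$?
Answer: $- \frac{1105335}{292} \approx -3785.4$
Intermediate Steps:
$H{\left(K,c \right)} = - 12 c$
$n{\left(q,h \right)} = - \frac{-648 + h}{11 q}$ ($n{\left(q,h \right)} = \frac{h - 648}{q - 12 q} = \frac{-648 + h}{\left(-11\right) q} = \left(-648 + h\right) \left(- \frac{1}{11 q}\right) = - \frac{-648 + h}{11 q}$)
$w{\left(D,W \right)} = - 15 W$ ($w{\left(D,W \right)} = 5 \left(-5 + 2\right) W = 5 \left(-3\right) W = - 15 W$)
$\frac{w{\left(-858,b{\left(-16 \right)} \right)}}{n{\left(462,64 \right)}} = \frac{\left(-15\right) 29}{\frac{1}{11} \cdot \frac{1}{462} \left(648 - 64\right)} = - \frac{435}{\frac{1}{11} \cdot \frac{1}{462} \left(648 - 64\right)} = - \frac{435}{\frac{1}{11} \cdot \frac{1}{462} \cdot 584} = - \frac{435}{\frac{292}{2541}} = \left(-435\right) \frac{2541}{292} = - \frac{1105335}{292}$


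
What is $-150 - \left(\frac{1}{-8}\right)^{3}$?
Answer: $- \frac{76799}{512} \approx -150.0$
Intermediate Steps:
$-150 - \left(\frac{1}{-8}\right)^{3} = -150 - \left(- \frac{1}{8}\right)^{3} = -150 - - \frac{1}{512} = -150 + \frac{1}{512} = - \frac{76799}{512}$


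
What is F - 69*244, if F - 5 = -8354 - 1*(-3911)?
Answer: -21274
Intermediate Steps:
F = -4438 (F = 5 + (-8354 - 1*(-3911)) = 5 + (-8354 + 3911) = 5 - 4443 = -4438)
F - 69*244 = -4438 - 69*244 = -4438 - 16836 = -21274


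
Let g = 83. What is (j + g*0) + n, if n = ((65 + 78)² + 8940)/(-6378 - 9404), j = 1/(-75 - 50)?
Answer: -3689407/1972750 ≈ -1.8702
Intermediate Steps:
j = -1/125 (j = 1/(-125) = -1/125 ≈ -0.0080000)
n = -29389/15782 (n = (143² + 8940)/(-15782) = (20449 + 8940)*(-1/15782) = 29389*(-1/15782) = -29389/15782 ≈ -1.8622)
(j + g*0) + n = (-1/125 + 83*0) - 29389/15782 = (-1/125 + 0) - 29389/15782 = -1/125 - 29389/15782 = -3689407/1972750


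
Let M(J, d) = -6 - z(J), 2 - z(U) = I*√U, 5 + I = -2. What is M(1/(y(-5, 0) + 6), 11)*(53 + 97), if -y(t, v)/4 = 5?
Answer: -1200 - 75*I*√14 ≈ -1200.0 - 280.62*I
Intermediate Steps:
I = -7 (I = -5 - 2 = -7)
y(t, v) = -20 (y(t, v) = -4*5 = -20)
z(U) = 2 + 7*√U (z(U) = 2 - (-7)*√U = 2 + 7*√U)
M(J, d) = -8 - 7*√J (M(J, d) = -6 - (2 + 7*√J) = -6 + (-2 - 7*√J) = -8 - 7*√J)
M(1/(y(-5, 0) + 6), 11)*(53 + 97) = (-8 - 7*I*√14/14)*(53 + 97) = (-8 - 7*I*√14/14)*150 = (-8 - I*√14/2)*150 = -1200 - 75*I*√14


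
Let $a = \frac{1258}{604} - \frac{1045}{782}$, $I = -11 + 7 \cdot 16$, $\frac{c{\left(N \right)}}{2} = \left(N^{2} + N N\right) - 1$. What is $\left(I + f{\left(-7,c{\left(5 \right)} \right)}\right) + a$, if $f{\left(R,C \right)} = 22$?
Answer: $\frac{7306115}{59041} \approx 123.75$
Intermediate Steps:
$c{\left(N \right)} = -2 + 4 N^{2}$ ($c{\left(N \right)} = 2 \left(\left(N^{2} + N N\right) - 1\right) = 2 \left(\left(N^{2} + N^{2}\right) - 1\right) = 2 \left(2 N^{2} - 1\right) = 2 \left(-1 + 2 N^{2}\right) = -2 + 4 N^{2}$)
$I = 101$ ($I = -11 + 112 = 101$)
$a = \frac{44072}{59041}$ ($a = 1258 \cdot \frac{1}{604} - \frac{1045}{782} = \frac{629}{302} - \frac{1045}{782} = \frac{44072}{59041} \approx 0.74646$)
$\left(I + f{\left(-7,c{\left(5 \right)} \right)}\right) + a = \left(101 + 22\right) + \frac{44072}{59041} = 123 + \frac{44072}{59041} = \frac{7306115}{59041}$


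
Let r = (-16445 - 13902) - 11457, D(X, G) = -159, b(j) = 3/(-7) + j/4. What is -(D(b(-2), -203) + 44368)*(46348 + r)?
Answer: -200885696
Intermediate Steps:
b(j) = -3/7 + j/4 (b(j) = 3*(-1/7) + j*(1/4) = -3/7 + j/4)
r = -41804 (r = -30347 - 11457 = -41804)
-(D(b(-2), -203) + 44368)*(46348 + r) = -(-159 + 44368)*(46348 - 41804) = -44209*4544 = -1*200885696 = -200885696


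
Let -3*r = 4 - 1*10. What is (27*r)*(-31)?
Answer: -1674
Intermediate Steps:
r = 2 (r = -(4 - 1*10)/3 = -(4 - 10)/3 = -1/3*(-6) = 2)
(27*r)*(-31) = (27*2)*(-31) = 54*(-31) = -1674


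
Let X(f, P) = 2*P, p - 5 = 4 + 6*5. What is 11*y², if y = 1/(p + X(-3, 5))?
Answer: 11/2401 ≈ 0.0045814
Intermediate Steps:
p = 39 (p = 5 + (4 + 6*5) = 5 + (4 + 30) = 5 + 34 = 39)
y = 1/49 (y = 1/(39 + 2*5) = 1/(39 + 10) = 1/49 ≈ 0.020408)
11*y² = 11*(1/49)² = 11*(1/2401) = 11/2401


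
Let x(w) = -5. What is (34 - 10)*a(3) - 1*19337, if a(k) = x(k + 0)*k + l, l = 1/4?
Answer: -19691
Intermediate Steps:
l = ¼ ≈ 0.25000
a(k) = ¼ - 5*k (a(k) = -5*k + ¼ = ¼ - 5*k)
(34 - 10)*a(3) - 1*19337 = (34 - 10)*(¼ - 5*3) - 1*19337 = 24*(¼ - 15) - 19337 = 24*(-59/4) - 19337 = -354 - 19337 = -19691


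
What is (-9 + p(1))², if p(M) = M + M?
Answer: 49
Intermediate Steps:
p(M) = 2*M
(-9 + p(1))² = (-9 + 2*1)² = (-9 + 2)² = (-7)² = 49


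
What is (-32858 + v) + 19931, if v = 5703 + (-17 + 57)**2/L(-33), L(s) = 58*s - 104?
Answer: -7289816/1009 ≈ -7224.8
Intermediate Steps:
L(s) = -104 + 58*s
v = 5753527/1009 (v = 5703 + (-17 + 57)**2/(-104 + 58*(-33)) = 5703 + 40**2/(-104 - 1914) = 5703 + 1600/(-2018) = 5703 + 1600*(-1/2018) = 5703 - 800/1009 = 5753527/1009 ≈ 5702.2)
(-32858 + v) + 19931 = (-32858 + 5753527/1009) + 19931 = -27400195/1009 + 19931 = -7289816/1009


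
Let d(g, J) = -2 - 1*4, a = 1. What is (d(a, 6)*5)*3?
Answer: -90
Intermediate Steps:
d(g, J) = -6 (d(g, J) = -2 - 4 = -6)
(d(a, 6)*5)*3 = -6*5*3 = -30*3 = -90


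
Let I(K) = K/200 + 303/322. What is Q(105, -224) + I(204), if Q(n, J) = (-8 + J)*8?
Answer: -7462507/4025 ≈ -1854.0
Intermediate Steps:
I(K) = 303/322 + K/200 (I(K) = K*(1/200) + 303*(1/322) = K/200 + 303/322 = 303/322 + K/200)
Q(n, J) = -64 + 8*J
Q(105, -224) + I(204) = (-64 + 8*(-224)) + (303/322 + (1/200)*204) = (-64 - 1792) + (303/322 + 51/50) = -1856 + 7893/4025 = -7462507/4025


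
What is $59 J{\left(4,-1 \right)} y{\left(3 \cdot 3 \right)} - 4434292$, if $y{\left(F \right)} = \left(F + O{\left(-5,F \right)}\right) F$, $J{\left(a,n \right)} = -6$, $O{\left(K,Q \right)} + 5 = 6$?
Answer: $-4466152$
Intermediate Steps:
$O{\left(K,Q \right)} = 1$ ($O{\left(K,Q \right)} = -5 + 6 = 1$)
$y{\left(F \right)} = F \left(1 + F\right)$ ($y{\left(F \right)} = \left(F + 1\right) F = \left(1 + F\right) F = F \left(1 + F\right)$)
$59 J{\left(4,-1 \right)} y{\left(3 \cdot 3 \right)} - 4434292 = 59 \left(-6\right) 3 \cdot 3 \left(1 + 3 \cdot 3\right) - 4434292 = - 354 \cdot 9 \left(1 + 9\right) - 4434292 = - 354 \cdot 9 \cdot 10 - 4434292 = \left(-354\right) 90 - 4434292 = -31860 - 4434292 = -4466152$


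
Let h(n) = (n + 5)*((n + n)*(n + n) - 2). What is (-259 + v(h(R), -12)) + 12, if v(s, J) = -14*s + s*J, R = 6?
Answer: -40859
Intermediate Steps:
h(n) = (-2 + 4*n²)*(5 + n) (h(n) = (5 + n)*((2*n)*(2*n) - 2) = (5 + n)*(4*n² - 2) = (5 + n)*(-2 + 4*n²) = (-2 + 4*n²)*(5 + n))
v(s, J) = -14*s + J*s
(-259 + v(h(R), -12)) + 12 = (-259 + (-10 - 2*6 + 4*6³ + 20*6²)*(-14 - 12)) + 12 = (-259 + (-10 - 12 + 4*216 + 20*36)*(-26)) + 12 = (-259 + (-10 - 12 + 864 + 720)*(-26)) + 12 = (-259 + 1562*(-26)) + 12 = (-259 - 40612) + 12 = -40871 + 12 = -40859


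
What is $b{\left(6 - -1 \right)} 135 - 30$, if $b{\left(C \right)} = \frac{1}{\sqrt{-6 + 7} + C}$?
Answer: $- \frac{105}{8} \approx -13.125$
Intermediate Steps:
$b{\left(C \right)} = \frac{1}{1 + C}$ ($b{\left(C \right)} = \frac{1}{\sqrt{1} + C} = \frac{1}{1 + C}$)
$b{\left(6 - -1 \right)} 135 - 30 = \frac{1}{1 + \left(6 - -1\right)} 135 - 30 = \frac{1}{1 + \left(6 + 1\right)} 135 - 30 = \frac{1}{1 + 7} \cdot 135 - 30 = \frac{1}{8} \cdot 135 - 30 = \frac{135}{8} - 30 = - \frac{105}{8}$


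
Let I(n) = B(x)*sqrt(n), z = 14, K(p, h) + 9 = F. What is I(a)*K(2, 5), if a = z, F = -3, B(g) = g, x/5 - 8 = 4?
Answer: -720*sqrt(14) ≈ -2694.0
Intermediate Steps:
x = 60 (x = 40 + 5*4 = 40 + 20 = 60)
K(p, h) = -12 (K(p, h) = -9 - 3 = -12)
a = 14
I(n) = 60*sqrt(n)
I(a)*K(2, 5) = (60*sqrt(14))*(-12) = -720*sqrt(14)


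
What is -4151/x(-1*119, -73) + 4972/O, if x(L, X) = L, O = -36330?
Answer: 10729583/308805 ≈ 34.745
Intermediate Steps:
-4151/x(-1*119, -73) + 4972/O = -4151/((-1*119)) + 4972/(-36330) = -4151/(-119) + 4972*(-1/36330) = -4151*(-1/119) - 2486/18165 = 593/17 - 2486/18165 = 10729583/308805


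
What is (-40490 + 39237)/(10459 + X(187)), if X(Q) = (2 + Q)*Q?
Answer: -1253/45802 ≈ -0.027357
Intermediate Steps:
X(Q) = Q*(2 + Q)
(-40490 + 39237)/(10459 + X(187)) = (-40490 + 39237)/(10459 + 187*(2 + 187)) = -1253/(10459 + 187*189) = -1253/(10459 + 35343) = -1253/45802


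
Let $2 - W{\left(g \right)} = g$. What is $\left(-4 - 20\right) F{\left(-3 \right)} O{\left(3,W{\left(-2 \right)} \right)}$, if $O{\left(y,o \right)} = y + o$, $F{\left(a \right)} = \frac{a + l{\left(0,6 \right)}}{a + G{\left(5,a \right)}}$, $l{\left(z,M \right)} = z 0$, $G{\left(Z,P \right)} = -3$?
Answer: $-84$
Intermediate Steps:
$l{\left(z,M \right)} = 0$
$W{\left(g \right)} = 2 - g$
$F{\left(a \right)} = \frac{a}{-3 + a}$ ($F{\left(a \right)} = \frac{a + 0}{a - 3} = \frac{a}{-3 + a}$)
$O{\left(y,o \right)} = o + y$
$\left(-4 - 20\right) F{\left(-3 \right)} O{\left(3,W{\left(-2 \right)} \right)} = \left(-4 - 20\right) \left(- \frac{3}{-3 - 3}\right) \left(\left(2 - -2\right) + 3\right) = - 24 \left(- \frac{3}{-6}\right) \left(\left(2 + 2\right) + 3\right) = - 24 \left(\left(-3\right) \left(- \frac{1}{6}\right)\right) \left(4 + 3\right) = \left(-24\right) \frac{1}{2} \cdot 7 = \left(-12\right) 7 = -84$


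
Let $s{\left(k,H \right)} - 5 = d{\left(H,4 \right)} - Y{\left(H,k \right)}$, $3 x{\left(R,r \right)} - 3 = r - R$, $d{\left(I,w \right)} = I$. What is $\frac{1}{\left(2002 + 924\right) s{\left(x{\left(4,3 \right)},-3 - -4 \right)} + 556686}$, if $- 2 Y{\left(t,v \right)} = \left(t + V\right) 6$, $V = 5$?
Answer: $\frac{1}{626910} \approx 1.5951 \cdot 10^{-6}$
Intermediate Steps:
$Y{\left(t,v \right)} = -15 - 3 t$ ($Y{\left(t,v \right)} = - \frac{\left(t + 5\right) 6}{2} = - \frac{\left(5 + t\right) 6}{2} = - \frac{30 + 6 t}{2} = -15 - 3 t$)
$x{\left(R,r \right)} = 1 - \frac{R}{3} + \frac{r}{3}$ ($x{\left(R,r \right)} = 1 + \frac{r - R}{3} = 1 - \left(- \frac{r}{3} + \frac{R}{3}\right) = 1 - \frac{R}{3} + \frac{r}{3}$)
$s{\left(k,H \right)} = 20 + 4 H$ ($s{\left(k,H \right)} = 5 + \left(H - \left(-15 - 3 H\right)\right) = 5 + \left(H + \left(15 + 3 H\right)\right) = 5 + \left(15 + 4 H\right) = 20 + 4 H$)
$\frac{1}{\left(2002 + 924\right) s{\left(x{\left(4,3 \right)},-3 - -4 \right)} + 556686} = \frac{1}{\left(2002 + 924\right) \left(20 + 4 \left(-3 - -4\right)\right) + 556686} = \frac{1}{2926 \left(20 + 4 \left(-3 + 4\right)\right) + 556686} = \frac{1}{2926 \left(20 + 4 \cdot 1\right) + 556686} = \frac{1}{2926 \left(20 + 4\right) + 556686} = \frac{1}{2926 \cdot 24 + 556686} = \frac{1}{70224 + 556686} = \frac{1}{626910}$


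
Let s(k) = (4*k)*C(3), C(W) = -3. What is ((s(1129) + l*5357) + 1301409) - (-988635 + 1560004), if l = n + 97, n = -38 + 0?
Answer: 1032555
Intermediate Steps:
n = -38
s(k) = -12*k (s(k) = (4*k)*(-3) = -12*k)
l = 59 (l = -38 + 97 = 59)
((s(1129) + l*5357) + 1301409) - (-988635 + 1560004) = ((-12*1129 + 59*5357) + 1301409) - (-988635 + 1560004) = ((-13548 + 316063) + 1301409) - 1*571369 = (302515 + 1301409) - 571369 = 1603924 - 571369 = 1032555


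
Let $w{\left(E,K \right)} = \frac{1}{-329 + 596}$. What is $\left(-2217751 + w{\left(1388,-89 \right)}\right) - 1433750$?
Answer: $- \frac{974950766}{267} \approx -3.6515 \cdot 10^{6}$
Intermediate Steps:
$w{\left(E,K \right)} = \frac{1}{267}$
$\left(-2217751 + w{\left(1388,-89 \right)}\right) - 1433750 = \left(-2217751 + \frac{1}{267}\right) - 1433750 = - \frac{592139516}{267} - 1433750 = - \frac{974950766}{267}$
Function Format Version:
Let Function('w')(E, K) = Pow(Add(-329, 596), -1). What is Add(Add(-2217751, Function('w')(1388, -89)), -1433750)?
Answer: Rational(-974950766, 267) ≈ -3.6515e+6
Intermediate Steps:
Function('w')(E, K) = Rational(1, 267) (Function('w')(E, K) = Pow(267, -1) = Rational(1, 267))
Add(Add(-2217751, Function('w')(1388, -89)), -1433750) = Add(Add(-2217751, Rational(1, 267)), -1433750) = Add(Rational(-592139516, 267), -1433750) = Rational(-974950766, 267)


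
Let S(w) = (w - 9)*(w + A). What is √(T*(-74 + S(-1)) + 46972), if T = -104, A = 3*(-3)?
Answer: 2*√11067 ≈ 210.40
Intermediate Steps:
A = -9
S(w) = (-9 + w)² (S(w) = (w - 9)*(w - 9) = (-9 + w)*(-9 + w) = (-9 + w)²)
√(T*(-74 + S(-1)) + 46972) = √(-104*(-74 + (81 + (-1)² - 18*(-1))) + 46972) = √(-104*(-74 + (81 + 1 + 18)) + 46972) = √(-104*(-74 + 100) + 46972) = √(-104*26 + 46972) = √(-2704 + 46972) = √44268 = 2*√11067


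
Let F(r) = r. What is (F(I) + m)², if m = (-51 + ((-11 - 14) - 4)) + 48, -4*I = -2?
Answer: 3969/4 ≈ 992.25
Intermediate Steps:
I = ½ (I = -¼*(-2) = ½ ≈ 0.50000)
m = -32 (m = (-51 + (-25 - 4)) + 48 = (-51 - 29) + 48 = -80 + 48 = -32)
(F(I) + m)² = (½ - 32)² = (-63/2)² = 3969/4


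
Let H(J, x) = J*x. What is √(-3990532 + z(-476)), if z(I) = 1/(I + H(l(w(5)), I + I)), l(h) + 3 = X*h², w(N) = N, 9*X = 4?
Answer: I*√5430603663123205/36890 ≈ 1997.6*I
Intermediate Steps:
X = 4/9 (X = (⅑)*4 = 4/9 ≈ 0.44444)
l(h) = -3 + 4*h²/9
z(I) = 9/(155*I) (z(I) = 1/(I + (-3 + (4/9)*5²)*(I + I)) = 1/(I + (-3 + (4/9)*25)*(2*I)) = 1/(I + (-3 + 100/9)*(2*I)) = 1/(I + 73*(2*I)/9) = 1/(I + 146*I/9) = 1/(155*I/9) = 9/(155*I))
√(-3990532 + z(-476)) = √(-3990532 + (9/155)/(-476)) = √(-3990532 + (9/155)*(-1/476)) = √(-3990532 - 9/73780) = √(-294421450969/73780) = I*√5430603663123205/36890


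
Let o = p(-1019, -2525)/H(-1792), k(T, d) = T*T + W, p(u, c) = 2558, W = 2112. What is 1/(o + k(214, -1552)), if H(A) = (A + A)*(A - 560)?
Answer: 4214784/201921873151 ≈ 2.0873e-5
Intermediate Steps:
k(T, d) = 2112 + T² (k(T, d) = T*T + 2112 = T² + 2112 = 2112 + T²)
H(A) = 2*A*(-560 + A) (H(A) = (2*A)*(-560 + A) = 2*A*(-560 + A))
o = 1279/4214784 (o = 2558/((2*(-1792)*(-560 - 1792))) = 2558/((2*(-1792)*(-2352))) = 2558/8429568 = 2558*(1/8429568) = 1279/4214784 ≈ 0.00030346)
1/(o + k(214, -1552)) = 1/(1279/4214784 + (2112 + 214²)) = 1/(1279/4214784 + (2112 + 45796)) = 1/(1279/4214784 + 47908) = 1/(201921873151/4214784) = 4214784/201921873151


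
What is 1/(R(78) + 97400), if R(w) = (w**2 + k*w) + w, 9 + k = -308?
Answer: 1/78836 ≈ 1.2685e-5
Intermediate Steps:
k = -317 (k = -9 - 308 = -317)
R(w) = w**2 - 316*w (R(w) = (w**2 - 317*w) + w = w**2 - 316*w)
1/(R(78) + 97400) = 1/(78*(-316 + 78) + 97400) = 1/(78*(-238) + 97400) = 1/(-18564 + 97400) = 1/78836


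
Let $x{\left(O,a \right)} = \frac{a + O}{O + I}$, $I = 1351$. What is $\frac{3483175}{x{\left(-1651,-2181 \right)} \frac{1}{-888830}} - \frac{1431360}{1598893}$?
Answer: $- \frac{185628505473242305815}{765869747} \approx -2.4238 \cdot 10^{11}$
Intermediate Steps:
$x{\left(O,a \right)} = \frac{O + a}{1351 + O}$ ($x{\left(O,a \right)} = \frac{a + O}{O + 1351} = \frac{O + a}{1351 + O}$)
$\frac{3483175}{x{\left(-1651,-2181 \right)} \frac{1}{-888830}} - \frac{1431360}{1598893} = \frac{3483175}{\frac{-1651 - 2181}{1351 - 1651} \frac{1}{-888830}} - \frac{1431360}{1598893} = \frac{3483175}{\frac{1}{-300} \left(-3832\right) \left(- \frac{1}{888830}\right)} - \frac{1431360}{1598893} = \frac{3483175}{\left(- \frac{1}{300}\right) \left(-3832\right) \left(- \frac{1}{888830}\right)} - \frac{1431360}{1598893} = \frac{3483175}{\frac{958}{75} \left(- \frac{1}{888830}\right)} - \frac{1431360}{1598893} = \frac{3483175}{- \frac{479}{33331125}} - \frac{1431360}{1598893} = 3483175 \left(- \frac{33331125}{479}\right) - \frac{1431360}{1598893} = - \frac{116098141321875}{479} - \frac{1431360}{1598893} = - \frac{185628505473242305815}{765869747}$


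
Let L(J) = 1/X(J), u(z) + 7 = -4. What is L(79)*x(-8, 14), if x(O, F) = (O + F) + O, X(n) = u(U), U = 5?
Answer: 2/11 ≈ 0.18182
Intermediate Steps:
u(z) = -11 (u(z) = -7 - 4 = -11)
X(n) = -11
x(O, F) = F + 2*O (x(O, F) = (F + O) + O = F + 2*O)
L(J) = -1/11 (L(J) = 1/(-11) = -1/11)
L(79)*x(-8, 14) = -(14 + 2*(-8))/11 = -(14 - 16)/11 = -1/11*(-2) = 2/11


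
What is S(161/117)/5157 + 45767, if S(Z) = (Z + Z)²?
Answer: 3230883619375/70594173 ≈ 45767.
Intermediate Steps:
S(Z) = 4*Z² (S(Z) = (2*Z)² = 4*Z²)
S(161/117)/5157 + 45767 = (4*(161/117)²)/5157 + 45767 = (4*(161*(1/117))²)*(1/5157) + 45767 = (4*(161/117)²)*(1/5157) + 45767 = (4*(25921/13689))*(1/5157) + 45767 = (103684/13689)*(1/5157) + 45767 = 103684/70594173 + 45767 = 3230883619375/70594173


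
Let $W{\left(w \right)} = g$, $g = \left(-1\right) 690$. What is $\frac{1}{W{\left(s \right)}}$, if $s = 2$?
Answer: $- \frac{1}{690} \approx -0.0014493$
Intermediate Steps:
$g = -690$
$W{\left(w \right)} = -690$
$\frac{1}{W{\left(s \right)}} = \frac{1}{-690} = - \frac{1}{690}$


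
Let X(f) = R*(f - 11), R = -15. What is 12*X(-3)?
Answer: 2520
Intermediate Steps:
X(f) = 165 - 15*f (X(f) = -15*(f - 11) = -15*(-11 + f) = 165 - 15*f)
12*X(-3) = 12*(165 - 15*(-3)) = 12*(165 + 45) = 12*210 = 2520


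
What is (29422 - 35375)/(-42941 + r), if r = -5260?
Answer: 5953/48201 ≈ 0.12350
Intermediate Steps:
(29422 - 35375)/(-42941 + r) = (29422 - 35375)/(-42941 - 5260) = -5953/(-48201) = -5953*(-1/48201) = 5953/48201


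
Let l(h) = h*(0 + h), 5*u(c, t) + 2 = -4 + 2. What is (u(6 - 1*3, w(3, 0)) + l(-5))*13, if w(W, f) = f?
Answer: 1573/5 ≈ 314.60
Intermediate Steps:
u(c, t) = -4/5 (u(c, t) = -2/5 + (-4 + 2)/5 = -2/5 + (1/5)*(-2) = -2/5 - 2/5 = -4/5)
l(h) = h**2 (l(h) = h*h = h**2)
(u(6 - 1*3, w(3, 0)) + l(-5))*13 = (-4/5 + (-5)**2)*13 = (-4/5 + 25)*13 = (121/5)*13 = 1573/5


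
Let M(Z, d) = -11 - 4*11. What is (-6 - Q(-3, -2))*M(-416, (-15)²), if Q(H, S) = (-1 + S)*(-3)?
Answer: 825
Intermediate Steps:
Q(H, S) = 3 - 3*S
M(Z, d) = -55 (M(Z, d) = -11 - 44 = -55)
(-6 - Q(-3, -2))*M(-416, (-15)²) = (-6 - (3 - 3*(-2)))*(-55) = (-6 - (3 + 6))*(-55) = (-6 - 1*9)*(-55) = (-6 - 9)*(-55) = -15*(-55) = 825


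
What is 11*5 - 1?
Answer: 54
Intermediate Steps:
11*5 - 1 = 55 - 1 = 54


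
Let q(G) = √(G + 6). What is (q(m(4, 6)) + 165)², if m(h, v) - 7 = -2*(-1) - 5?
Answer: (165 + √10)² ≈ 28279.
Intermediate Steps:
m(h, v) = 4 (m(h, v) = 7 + (-2*(-1) - 5) = 7 + (2 - 5) = 7 - 3 = 4)
q(G) = √(6 + G)
(q(m(4, 6)) + 165)² = (√(6 + 4) + 165)² = (√10 + 165)² = (165 + √10)²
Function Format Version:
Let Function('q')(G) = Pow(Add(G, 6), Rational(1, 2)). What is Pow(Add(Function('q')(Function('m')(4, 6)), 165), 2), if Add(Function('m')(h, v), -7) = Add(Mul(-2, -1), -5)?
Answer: Pow(Add(165, Pow(10, Rational(1, 2))), 2) ≈ 28279.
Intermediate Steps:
Function('m')(h, v) = 4 (Function('m')(h, v) = Add(7, Add(Mul(-2, -1), -5)) = Add(7, Add(2, -5)) = Add(7, -3) = 4)
Function('q')(G) = Pow(Add(6, G), Rational(1, 2))
Pow(Add(Function('q')(Function('m')(4, 6)), 165), 2) = Pow(Add(Pow(Add(6, 4), Rational(1, 2)), 165), 2) = Pow(Add(Pow(10, Rational(1, 2)), 165), 2) = Pow(Add(165, Pow(10, Rational(1, 2))), 2)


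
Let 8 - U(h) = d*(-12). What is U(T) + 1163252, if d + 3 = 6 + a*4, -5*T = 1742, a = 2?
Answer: 1163392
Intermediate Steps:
T = -1742/5 (T = -⅕*1742 = -1742/5 ≈ -348.40)
d = 11 (d = -3 + (6 + 2*4) = -3 + (6 + 8) = -3 + 14 = 11)
U(h) = 140 (U(h) = 8 - 11*(-12) = 8 - 1*(-132) = 8 + 132 = 140)
U(T) + 1163252 = 140 + 1163252 = 1163392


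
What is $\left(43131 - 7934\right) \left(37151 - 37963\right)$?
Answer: $-28579964$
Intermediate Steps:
$\left(43131 - 7934\right) \left(37151 - 37963\right) = 35197 \left(-812\right) = -28579964$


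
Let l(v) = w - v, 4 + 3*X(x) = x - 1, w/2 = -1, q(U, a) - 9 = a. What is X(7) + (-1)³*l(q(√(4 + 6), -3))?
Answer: 26/3 ≈ 8.6667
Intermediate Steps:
q(U, a) = 9 + a
w = -2 (w = 2*(-1) = -2)
X(x) = -5/3 + x/3 (X(x) = -4/3 + (x - 1)/3 = -4/3 + (-1 + x)/3 = -4/3 + (-⅓ + x/3) = -5/3 + x/3)
l(v) = -2 - v
X(7) + (-1)³*l(q(√(4 + 6), -3)) = (-5/3 + (⅓)*7) + (-1)³*(-2 - (9 - 3)) = (-5/3 + 7/3) - (-2 - 1*6) = ⅔ - (-2 - 6) = ⅔ - 1*(-8) = ⅔ + 8 = 26/3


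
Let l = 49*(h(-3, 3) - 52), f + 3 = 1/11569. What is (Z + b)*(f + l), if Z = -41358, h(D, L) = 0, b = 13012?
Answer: 836561835228/11569 ≈ 7.2311e+7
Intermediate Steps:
f = -34706/11569 (f = -3 + 1/11569 = -34706/11569 ≈ -2.9999)
l = -2548 (l = 49*(0 - 52) = 49*(-52) = -2548)
(Z + b)*(f + l) = (-41358 + 13012)*(-34706/11569 - 2548) = -28346*(-29512518/11569) = 836561835228/11569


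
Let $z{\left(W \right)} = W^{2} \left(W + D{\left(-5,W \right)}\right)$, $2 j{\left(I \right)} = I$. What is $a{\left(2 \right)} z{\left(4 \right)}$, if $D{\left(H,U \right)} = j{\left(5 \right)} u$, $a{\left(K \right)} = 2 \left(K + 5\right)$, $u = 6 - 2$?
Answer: $3136$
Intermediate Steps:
$j{\left(I \right)} = \frac{I}{2}$
$u = 4$
$a{\left(K \right)} = 10 + 2 K$ ($a{\left(K \right)} = 2 \left(5 + K\right) = 10 + 2 K$)
$D{\left(H,U \right)} = 10$ ($D{\left(H,U \right)} = \frac{1}{2} \cdot 5 \cdot 4 = \frac{5}{2} \cdot 4 = 10$)
$z{\left(W \right)} = W^{2} \left(10 + W\right)$ ($z{\left(W \right)} = W^{2} \left(W + 10\right) = W^{2} \left(10 + W\right)$)
$a{\left(2 \right)} z{\left(4 \right)} = \left(10 + 2 \cdot 2\right) 4^{2} \left(10 + 4\right) = \left(10 + 4\right) 16 \cdot 14 = 14 \cdot 224 = 3136$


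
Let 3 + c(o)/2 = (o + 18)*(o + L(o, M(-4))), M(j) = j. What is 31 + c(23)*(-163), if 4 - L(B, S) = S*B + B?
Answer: -1282127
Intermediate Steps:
L(B, S) = 4 - B - B*S (L(B, S) = 4 - (S*B + B) = 4 - (B*S + B) = 4 - (B + B*S) = 4 + (-B - B*S) = 4 - B - B*S)
c(o) = -6 + 2*(4 + 4*o)*(18 + o) (c(o) = -6 + 2*((o + 18)*(o + (4 - o - 1*o*(-4)))) = -6 + 2*((18 + o)*(o + (4 - o + 4*o))) = -6 + 2*((18 + o)*(o + (4 + 3*o))) = -6 + 2*((18 + o)*(4 + 4*o)) = -6 + 2*((4 + 4*o)*(18 + o)) = -6 + 2*(4 + 4*o)*(18 + o))
31 + c(23)*(-163) = 31 + (138 + 8*23² + 152*23)*(-163) = 31 + (138 + 8*529 + 3496)*(-163) = 31 + (138 + 4232 + 3496)*(-163) = 31 + 7866*(-163) = 31 - 1282158 = -1282127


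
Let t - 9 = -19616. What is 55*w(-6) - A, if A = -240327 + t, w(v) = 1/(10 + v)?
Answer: 1039791/4 ≈ 2.5995e+5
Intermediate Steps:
t = -19607 (t = 9 - 19616 = -19607)
A = -259934 (A = -240327 - 19607 = -259934)
55*w(-6) - A = 55/(10 - 6) - 1*(-259934) = 55/4 + 259934 = 1039791/4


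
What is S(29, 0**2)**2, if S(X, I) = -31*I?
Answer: 0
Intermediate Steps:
S(29, 0**2)**2 = (-31*0**2)**2 = (-31*0)**2 = 0**2 = 0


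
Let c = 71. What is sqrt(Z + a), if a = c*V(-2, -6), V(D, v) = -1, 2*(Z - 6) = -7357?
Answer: I*sqrt(14974)/2 ≈ 61.184*I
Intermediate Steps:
Z = -7345/2 (Z = 6 + (1/2)*(-7357) = 6 - 7357/2 = -7345/2 ≈ -3672.5)
a = -71 (a = 71*(-1) = -71)
sqrt(Z + a) = sqrt(-7345/2 - 71) = sqrt(-7487/2) = I*sqrt(14974)/2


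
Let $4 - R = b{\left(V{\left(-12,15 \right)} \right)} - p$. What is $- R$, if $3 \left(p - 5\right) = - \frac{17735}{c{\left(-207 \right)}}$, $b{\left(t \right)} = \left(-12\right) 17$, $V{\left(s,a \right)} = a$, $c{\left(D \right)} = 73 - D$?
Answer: $- \frac{32237}{168} \approx -191.89$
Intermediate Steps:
$b{\left(t \right)} = -204$
$p = - \frac{2707}{168}$ ($p = 5 + \frac{\left(-17735\right) \frac{1}{73 - -207}}{3} = 5 + \frac{\left(-17735\right) \frac{1}{73 + 207}}{3} = 5 + \frac{\left(-17735\right) \frac{1}{280}}{3} = 5 + \frac{1}{3} \left(- \frac{3547}{56}\right) = 5 - \frac{3547}{168} = - \frac{2707}{168} \approx -16.113$)
$R = \frac{32237}{168}$ ($R = 4 - \left(-204 - - \frac{2707}{168}\right) = 4 - \left(-204 + \frac{2707}{168}\right) = 4 - - \frac{31565}{168} = 4 + \frac{31565}{168} = \frac{32237}{168} \approx 191.89$)
$- R = \left(-1\right) \frac{32237}{168} = - \frac{32237}{168}$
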